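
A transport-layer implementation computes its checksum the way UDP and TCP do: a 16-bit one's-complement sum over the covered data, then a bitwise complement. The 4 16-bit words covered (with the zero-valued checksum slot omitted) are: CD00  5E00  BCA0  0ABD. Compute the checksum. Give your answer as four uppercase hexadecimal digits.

One's-complement addition (fold any carry out of bit 15 back into bit 0):
  0xCD00 + 0x5E00 = 0x12B00 → wrap carry → 0x2B01
  0x2B01 + 0xBCA0 = 0x0E7A1
  0xE7A1 + 0x0ABD = 0x0F25E
One's-complement sum = 0xF25E.
Checksum = ~0xF25E & 0xFFFF = 0x0DA1.

0DA1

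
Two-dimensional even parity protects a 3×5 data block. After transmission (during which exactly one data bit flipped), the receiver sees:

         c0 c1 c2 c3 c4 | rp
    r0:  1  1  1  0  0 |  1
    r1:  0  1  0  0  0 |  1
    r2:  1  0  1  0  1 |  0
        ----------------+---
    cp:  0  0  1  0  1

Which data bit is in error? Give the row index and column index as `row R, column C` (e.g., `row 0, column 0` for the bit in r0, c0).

row 2, column 2

Recompute each row's even parity and compare to rp:
  r0: data parity 1, sent rp 1 → ok
  r1: data parity 1, sent rp 1 → ok
  r2: data parity 1, sent rp 0 → mismatch
Recompute each column's even parity and compare to cp:
  c0: data parity 0, sent cp 0 → ok
  c1: data parity 0, sent cp 0 → ok
  c2: data parity 0, sent cp 1 → mismatch
  c3: data parity 0, sent cp 0 → ok
  c4: data parity 1, sent cp 1 → ok
Exactly one row (r2) and one column (c2) fail → the flipped bit is at their intersection.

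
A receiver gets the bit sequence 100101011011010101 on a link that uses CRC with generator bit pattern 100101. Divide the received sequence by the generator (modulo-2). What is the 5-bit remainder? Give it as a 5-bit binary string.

Modulo-2 division of 100101011011010101 by 100101:
  pos 0: 100101 XOR 100101 = 000000
  pos 7: 110110 XOR 100101 = 010011
  pos 8: 100111 XOR 100101 = 000010
  pos 12: 100101 XOR 100101 = 000000
Remainder = 00000 (zero — the frame passes the CRC check).

00000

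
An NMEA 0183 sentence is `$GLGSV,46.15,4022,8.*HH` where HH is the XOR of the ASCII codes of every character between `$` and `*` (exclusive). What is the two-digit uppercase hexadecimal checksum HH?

XOR the ASCII codes of the payload characters:
  'G' = 0x47 → acc = 0x47
  'L' = 0x4C → acc = 0x0B
  'G' = 0x47 → acc = 0x4C
  'S' = 0x53 → acc = 0x1F
  'V' = 0x56 → acc = 0x49
  ',' = 0x2C → acc = 0x65
  '4' = 0x34 → acc = 0x51
  '6' = 0x36 → acc = 0x67
  '.' = 0x2E → acc = 0x49
  '1' = 0x31 → acc = 0x78
  '5' = 0x35 → acc = 0x4D
  ',' = 0x2C → acc = 0x61
  '4' = 0x34 → acc = 0x55
  '0' = 0x30 → acc = 0x65
  '2' = 0x32 → acc = 0x57
  '2' = 0x32 → acc = 0x65
  ',' = 0x2C → acc = 0x49
  '8' = 0x38 → acc = 0x71
  '.' = 0x2E → acc = 0x5F
Checksum = 0x5F.

5F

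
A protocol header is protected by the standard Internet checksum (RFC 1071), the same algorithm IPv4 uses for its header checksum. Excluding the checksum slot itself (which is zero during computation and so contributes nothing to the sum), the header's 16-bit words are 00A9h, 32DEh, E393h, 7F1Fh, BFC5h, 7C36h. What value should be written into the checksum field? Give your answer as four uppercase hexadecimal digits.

2DC9

One's-complement addition (fold any carry out of bit 15 back into bit 0):
  0x00A9 + 0x32DE = 0x03387
  0x3387 + 0xE393 = 0x1171A → wrap carry → 0x171B
  0x171B + 0x7F1F = 0x0963A
  0x963A + 0xBFC5 = 0x155FF → wrap carry → 0x5600
  0x5600 + 0x7C36 = 0x0D236
One's-complement sum = 0xD236.
Checksum = ~0xD236 & 0xFFFF = 0x2DC9.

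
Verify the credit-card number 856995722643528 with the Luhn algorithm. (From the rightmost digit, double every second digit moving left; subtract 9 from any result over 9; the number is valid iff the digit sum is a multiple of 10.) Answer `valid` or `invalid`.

From the right, keep odd positions and double even positions (subtract 9 from any doubled value over 9):
  doubled (positions 2,4,...): 4 6 3 4 1 9 1 → sum 28
  kept (positions 1,3,...): 8 5 4 2 7 9 6 8 → sum 49
Total = 77.
77 mod 10 = 7, so the number is invalid.

invalid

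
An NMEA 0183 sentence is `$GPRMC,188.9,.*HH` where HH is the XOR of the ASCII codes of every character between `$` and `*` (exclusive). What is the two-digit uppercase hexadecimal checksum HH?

XOR the ASCII codes of the payload characters:
  'G' = 0x47 → acc = 0x47
  'P' = 0x50 → acc = 0x17
  'R' = 0x52 → acc = 0x45
  'M' = 0x4D → acc = 0x08
  'C' = 0x43 → acc = 0x4B
  ',' = 0x2C → acc = 0x67
  '1' = 0x31 → acc = 0x56
  '8' = 0x38 → acc = 0x6E
  '8' = 0x38 → acc = 0x56
  '.' = 0x2E → acc = 0x78
  '9' = 0x39 → acc = 0x41
  ',' = 0x2C → acc = 0x6D
  '.' = 0x2E → acc = 0x43
Checksum = 0x43.

43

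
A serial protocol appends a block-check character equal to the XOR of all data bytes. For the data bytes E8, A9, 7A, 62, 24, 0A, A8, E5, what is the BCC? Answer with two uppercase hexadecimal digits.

XOR the bytes together:
  start with 0xE8
  0xE8 ⊕ 0xA9 = 0x41
  0x41 ⊕ 0x7A = 0x3B
  0x3B ⊕ 0x62 = 0x59
  0x59 ⊕ 0x24 = 0x7D
  0x7D ⊕ 0x0A = 0x77
  0x77 ⊕ 0xA8 = 0xDF
  0xDF ⊕ 0xE5 = 0x3A

3A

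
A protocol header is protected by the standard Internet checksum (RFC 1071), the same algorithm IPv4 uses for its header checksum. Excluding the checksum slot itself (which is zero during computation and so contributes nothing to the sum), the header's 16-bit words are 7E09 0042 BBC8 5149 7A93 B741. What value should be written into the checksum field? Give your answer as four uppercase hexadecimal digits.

One's-complement addition (fold any carry out of bit 15 back into bit 0):
  0x7E09 + 0x0042 = 0x07E4B
  0x7E4B + 0xBBC8 = 0x13A13 → wrap carry → 0x3A14
  0x3A14 + 0x5149 = 0x08B5D
  0x8B5D + 0x7A93 = 0x105F0 → wrap carry → 0x05F1
  0x05F1 + 0xB741 = 0x0BD32
One's-complement sum = 0xBD32.
Checksum = ~0xBD32 & 0xFFFF = 0x42CD.

42CD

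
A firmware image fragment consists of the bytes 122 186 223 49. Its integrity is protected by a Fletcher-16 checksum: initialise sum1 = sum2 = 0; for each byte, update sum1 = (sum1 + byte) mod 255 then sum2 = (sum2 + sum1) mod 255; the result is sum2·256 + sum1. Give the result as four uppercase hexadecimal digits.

0B46

Running sums (mod 255):
  after byte 0 (122): sum1=122, sum2=122
  after byte 1 (186): sum1=53, sum2=175
  after byte 2 (223): sum1=21, sum2=196
  after byte 3 (49): sum1=70, sum2=11
Checksum = sum2·256 + sum1 = 11·256 + 70 = 2886 = 0x0B46.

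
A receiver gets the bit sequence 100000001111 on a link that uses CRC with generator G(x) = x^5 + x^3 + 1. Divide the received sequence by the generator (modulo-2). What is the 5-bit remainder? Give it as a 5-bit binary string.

Modulo-2 division of 100000001111 by 101001:
  pos 0: 100000 XOR 101001 = 001001
  pos 2: 100100 XOR 101001 = 001101
  pos 4: 110111 XOR 101001 = 011110
  pos 5: 111101 XOR 101001 = 010100
  pos 6: 101001 XOR 101001 = 000000
Remainder = 00000 (zero — the frame passes the CRC check).

00000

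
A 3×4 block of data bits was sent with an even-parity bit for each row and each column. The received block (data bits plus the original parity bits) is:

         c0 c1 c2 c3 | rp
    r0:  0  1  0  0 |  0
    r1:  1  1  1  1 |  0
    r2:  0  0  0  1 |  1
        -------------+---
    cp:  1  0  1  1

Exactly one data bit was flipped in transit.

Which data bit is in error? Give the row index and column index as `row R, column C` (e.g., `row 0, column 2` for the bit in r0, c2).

row 0, column 3

Recompute each row's even parity and compare to rp:
  r0: data parity 1, sent rp 0 → mismatch
  r1: data parity 0, sent rp 0 → ok
  r2: data parity 1, sent rp 1 → ok
Recompute each column's even parity and compare to cp:
  c0: data parity 1, sent cp 1 → ok
  c1: data parity 0, sent cp 0 → ok
  c2: data parity 1, sent cp 1 → ok
  c3: data parity 0, sent cp 1 → mismatch
Exactly one row (r0) and one column (c3) fail → the flipped bit is at their intersection.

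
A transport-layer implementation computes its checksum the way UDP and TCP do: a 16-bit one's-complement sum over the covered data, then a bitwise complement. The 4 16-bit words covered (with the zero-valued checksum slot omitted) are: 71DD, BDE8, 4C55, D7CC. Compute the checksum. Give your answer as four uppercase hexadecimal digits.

One's-complement addition (fold any carry out of bit 15 back into bit 0):
  0x71DD + 0xBDE8 = 0x12FC5 → wrap carry → 0x2FC6
  0x2FC6 + 0x4C55 = 0x07C1B
  0x7C1B + 0xD7CC = 0x153E7 → wrap carry → 0x53E8
One's-complement sum = 0x53E8.
Checksum = ~0x53E8 & 0xFFFF = 0xAC17.

AC17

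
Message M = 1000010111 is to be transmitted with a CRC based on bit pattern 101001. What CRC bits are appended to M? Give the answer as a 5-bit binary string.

01000

Append 5 zeros: 100001011100000. Divide by 101001 (XOR where the leading bit is 1):
  pos 0: 100001 XOR 101001 = 001000
  pos 2: 100001 XOR 101001 = 001000
  pos 4: 100011 XOR 101001 = 001010
  pos 6: 101000 XOR 101001 = 000001
Remainder (last 5 bits) = 01000. This is the CRC / FCS.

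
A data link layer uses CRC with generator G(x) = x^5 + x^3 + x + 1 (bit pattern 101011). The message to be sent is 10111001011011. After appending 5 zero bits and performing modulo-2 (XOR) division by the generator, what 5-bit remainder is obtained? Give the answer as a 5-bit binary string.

11100

Append 5 zeros: 1011100101101100000. Divide by 101011 (XOR where the leading bit is 1):
  pos 0: 101110 XOR 101011 = 000101
  pos 3: 101010 XOR 101011 = 000001
  pos 8: 111011 XOR 101011 = 010000
  pos 9: 100000 XOR 101011 = 001011
  pos 11: 101100 XOR 101011 = 000111
Remainder (last 5 bits) = 11100. This is the CRC / FCS.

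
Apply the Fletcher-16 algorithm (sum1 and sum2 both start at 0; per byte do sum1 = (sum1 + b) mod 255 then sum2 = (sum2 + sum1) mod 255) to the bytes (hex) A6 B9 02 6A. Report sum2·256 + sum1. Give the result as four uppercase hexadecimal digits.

Running sums (mod 255):
  after byte 0 (A6): sum1=166, sum2=166
  after byte 1 (B9): sum1=96, sum2=7
  after byte 2 (02): sum1=98, sum2=105
  after byte 3 (6A): sum1=204, sum2=54
Checksum = sum2·256 + sum1 = 54·256 + 204 = 14028 = 0x36CC.

36CC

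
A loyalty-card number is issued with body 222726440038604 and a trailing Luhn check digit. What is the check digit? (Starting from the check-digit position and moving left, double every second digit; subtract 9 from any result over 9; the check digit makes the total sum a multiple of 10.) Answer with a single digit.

Partial digits right→left: 4 0 6 8 3 0 0 4 4 6 2 7 2 2 2
Double every second digit counting from the check-digit position (so the 1st, 3rd, 5th, ... of the partial from the right).
  doubled (with −9 where >9): 8 3 6 0 8 4 4 4 → sum 37
  kept as-is: 0 8 0 4 6 7 2 → sum 27
Total = 37 + 27 = 64.
Check digit = (10 − (64 mod 10)) mod 10 = 6.

6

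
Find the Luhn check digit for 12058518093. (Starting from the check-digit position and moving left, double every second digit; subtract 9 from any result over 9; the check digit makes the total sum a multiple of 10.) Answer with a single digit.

4

Partial digits right→left: 3 9 0 8 1 5 8 5 0 2 1
Double every second digit counting from the check-digit position (so the 1st, 3rd, 5th, ... of the partial from the right).
  doubled (with −9 where >9): 6 0 2 7 0 2 → sum 17
  kept as-is: 9 8 5 5 2 → sum 29
Total = 17 + 29 = 46.
Check digit = (10 − (46 mod 10)) mod 10 = 4.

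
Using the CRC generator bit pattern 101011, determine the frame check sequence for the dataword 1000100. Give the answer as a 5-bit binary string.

Append 5 zeros: 100010000000. Divide by 101011 (XOR where the leading bit is 1):
  pos 0: 100010 XOR 101011 = 001001
  pos 2: 100100 XOR 101011 = 001111
  pos 4: 111100 XOR 101011 = 010111
  pos 5: 101110 XOR 101011 = 000101
Remainder (last 5 bits) = 01010. This is the CRC / FCS.

01010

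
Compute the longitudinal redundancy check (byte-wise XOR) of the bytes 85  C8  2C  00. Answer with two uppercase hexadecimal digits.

XOR the bytes together:
  start with 0x85
  0x85 ⊕ 0xC8 = 0x4D
  0x4D ⊕ 0x2C = 0x61
  0x61 ⊕ 0x00 = 0x61

61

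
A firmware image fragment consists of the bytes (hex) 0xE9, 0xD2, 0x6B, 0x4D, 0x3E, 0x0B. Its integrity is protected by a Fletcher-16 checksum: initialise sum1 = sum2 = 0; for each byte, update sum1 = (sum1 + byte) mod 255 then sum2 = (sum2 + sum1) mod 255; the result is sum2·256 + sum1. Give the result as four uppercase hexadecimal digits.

B6BE

Running sums (mod 255):
  after byte 0 (0xE9): sum1=233, sum2=233
  after byte 1 (0xD2): sum1=188, sum2=166
  after byte 2 (0x6B): sum1=40, sum2=206
  after byte 3 (0x4D): sum1=117, sum2=68
  after byte 4 (0x3E): sum1=179, sum2=247
  after byte 5 (0x0B): sum1=190, sum2=182
Checksum = sum2·256 + sum1 = 182·256 + 190 = 46782 = 0xB6BE.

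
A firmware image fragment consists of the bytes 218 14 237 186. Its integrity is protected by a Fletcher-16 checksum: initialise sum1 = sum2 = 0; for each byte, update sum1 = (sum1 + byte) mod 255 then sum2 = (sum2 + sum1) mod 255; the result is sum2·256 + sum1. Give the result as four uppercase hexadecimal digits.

2C91

Running sums (mod 255):
  after byte 0 (218): sum1=218, sum2=218
  after byte 1 (14): sum1=232, sum2=195
  after byte 2 (237): sum1=214, sum2=154
  after byte 3 (186): sum1=145, sum2=44
Checksum = sum2·256 + sum1 = 44·256 + 145 = 11409 = 0x2C91.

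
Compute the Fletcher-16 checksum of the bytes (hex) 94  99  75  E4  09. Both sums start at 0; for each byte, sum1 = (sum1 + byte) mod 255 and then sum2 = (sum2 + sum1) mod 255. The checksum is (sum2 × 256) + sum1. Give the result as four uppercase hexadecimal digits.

Running sums (mod 255):
  after byte 0 (94): sum1=148, sum2=148
  after byte 1 (99): sum1=46, sum2=194
  after byte 2 (75): sum1=163, sum2=102
  after byte 3 (E4): sum1=136, sum2=238
  after byte 4 (09): sum1=145, sum2=128
Checksum = sum2·256 + sum1 = 128·256 + 145 = 32913 = 0x8091.

8091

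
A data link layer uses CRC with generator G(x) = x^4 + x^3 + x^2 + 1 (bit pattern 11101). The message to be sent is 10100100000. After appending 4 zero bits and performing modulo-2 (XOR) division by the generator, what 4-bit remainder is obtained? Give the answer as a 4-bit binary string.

Append 4 zeros: 101001000000000. Divide by 11101 (XOR where the leading bit is 1):
  pos 0: 10100 XOR 11101 = 01001
  pos 1: 10011 XOR 11101 = 01110
  pos 2: 11100 XOR 11101 = 00001
  pos 6: 10000 XOR 11101 = 01101
  pos 7: 11010 XOR 11101 = 00111
  pos 9: 11100 XOR 11101 = 00001
Remainder (last 4 bits) = 0010. This is the CRC / FCS.

0010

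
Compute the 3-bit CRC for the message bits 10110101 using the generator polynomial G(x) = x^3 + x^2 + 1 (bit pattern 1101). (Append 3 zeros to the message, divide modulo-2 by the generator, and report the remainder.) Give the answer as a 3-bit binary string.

000

Append 3 zeros: 10110101000. Divide by 1101 (XOR where the leading bit is 1):
  pos 0: 1011 XOR 1101 = 0110
  pos 1: 1100 XOR 1101 = 0001
  pos 4: 1101 XOR 1101 = 0000
Remainder (last 3 bits) = 000. This is the CRC / FCS.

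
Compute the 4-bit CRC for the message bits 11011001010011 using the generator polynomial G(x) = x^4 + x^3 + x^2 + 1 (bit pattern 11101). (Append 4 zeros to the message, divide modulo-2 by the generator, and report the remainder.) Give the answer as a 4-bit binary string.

Append 4 zeros: 110110010100110000. Divide by 11101 (XOR where the leading bit is 1):
  pos 0: 11011 XOR 11101 = 00110
  pos 2: 11000 XOR 11101 = 00101
  pos 4: 10110 XOR 11101 = 01011
  pos 5: 10111 XOR 11101 = 01010
  pos 6: 10100 XOR 11101 = 01001
  pos 7: 10010 XOR 11101 = 01111
  pos 8: 11111 XOR 11101 = 00010
  pos 11: 10100 XOR 11101 = 01001
  pos 12: 10010 XOR 11101 = 01111
  pos 13: 11110 XOR 11101 = 00011
Remainder (last 4 bits) = 0011. This is the CRC / FCS.

0011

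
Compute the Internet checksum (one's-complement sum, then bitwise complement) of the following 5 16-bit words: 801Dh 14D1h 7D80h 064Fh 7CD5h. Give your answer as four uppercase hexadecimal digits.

One's-complement addition (fold any carry out of bit 15 back into bit 0):
  0x801D + 0x14D1 = 0x094EE
  0x94EE + 0x7D80 = 0x1126E → wrap carry → 0x126F
  0x126F + 0x064F = 0x018BE
  0x18BE + 0x7CD5 = 0x09593
One's-complement sum = 0x9593.
Checksum = ~0x9593 & 0xFFFF = 0x6A6C.

6A6C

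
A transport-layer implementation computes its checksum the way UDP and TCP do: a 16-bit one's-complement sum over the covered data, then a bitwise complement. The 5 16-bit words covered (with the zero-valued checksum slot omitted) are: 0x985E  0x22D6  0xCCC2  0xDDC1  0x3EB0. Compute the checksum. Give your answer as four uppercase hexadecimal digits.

One's-complement addition (fold any carry out of bit 15 back into bit 0):
  0x985E + 0x22D6 = 0x0BB34
  0xBB34 + 0xCCC2 = 0x187F6 → wrap carry → 0x87F7
  0x87F7 + 0xDDC1 = 0x165B8 → wrap carry → 0x65B9
  0x65B9 + 0x3EB0 = 0x0A469
One's-complement sum = 0xA469.
Checksum = ~0xA469 & 0xFFFF = 0x5B96.

5B96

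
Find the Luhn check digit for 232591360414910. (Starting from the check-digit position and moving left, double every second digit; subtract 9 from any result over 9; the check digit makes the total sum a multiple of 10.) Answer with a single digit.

Partial digits right→left: 0 1 9 4 1 4 0 6 3 1 9 5 2 3 2
Double every second digit counting from the check-digit position (so the 1st, 3rd, 5th, ... of the partial from the right).
  doubled (with −9 where >9): 0 9 2 0 6 9 4 4 → sum 34
  kept as-is: 1 4 4 6 1 5 3 → sum 24
Total = 34 + 24 = 58.
Check digit = (10 − (58 mod 10)) mod 10 = 2.

2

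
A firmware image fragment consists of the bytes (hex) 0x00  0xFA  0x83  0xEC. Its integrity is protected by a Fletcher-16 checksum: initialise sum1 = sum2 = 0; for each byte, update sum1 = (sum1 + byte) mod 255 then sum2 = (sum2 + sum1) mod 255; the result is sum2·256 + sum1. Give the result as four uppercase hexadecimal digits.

Running sums (mod 255):
  after byte 0 (0x00): sum1=0, sum2=0
  after byte 1 (0xFA): sum1=250, sum2=250
  after byte 2 (0x83): sum1=126, sum2=121
  after byte 3 (0xEC): sum1=107, sum2=228
Checksum = sum2·256 + sum1 = 228·256 + 107 = 58475 = 0xE46B.

E46B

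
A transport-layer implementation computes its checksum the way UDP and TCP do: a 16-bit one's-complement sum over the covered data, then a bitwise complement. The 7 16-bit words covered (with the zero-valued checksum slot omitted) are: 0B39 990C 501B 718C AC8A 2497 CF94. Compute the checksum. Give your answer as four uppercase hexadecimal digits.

F95B

One's-complement addition (fold any carry out of bit 15 back into bit 0):
  0x0B39 + 0x990C = 0x0A445
  0xA445 + 0x501B = 0x0F460
  0xF460 + 0x718C = 0x165EC → wrap carry → 0x65ED
  0x65ED + 0xAC8A = 0x11277 → wrap carry → 0x1278
  0x1278 + 0x2497 = 0x0370F
  0x370F + 0xCF94 = 0x106A3 → wrap carry → 0x06A4
One's-complement sum = 0x06A4.
Checksum = ~0x06A4 & 0xFFFF = 0xF95B.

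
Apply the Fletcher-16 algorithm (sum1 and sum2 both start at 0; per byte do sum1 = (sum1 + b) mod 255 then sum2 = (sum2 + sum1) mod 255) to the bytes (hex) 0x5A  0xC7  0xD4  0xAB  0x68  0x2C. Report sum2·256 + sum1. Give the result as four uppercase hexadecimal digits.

Running sums (mod 255):
  after byte 0 (0x5A): sum1=90, sum2=90
  after byte 1 (0xC7): sum1=34, sum2=124
  after byte 2 (0xD4): sum1=246, sum2=115
  after byte 3 (0xAB): sum1=162, sum2=22
  after byte 4 (0x68): sum1=11, sum2=33
  after byte 5 (0x2C): sum1=55, sum2=88
Checksum = sum2·256 + sum1 = 88·256 + 55 = 22583 = 0x5837.

5837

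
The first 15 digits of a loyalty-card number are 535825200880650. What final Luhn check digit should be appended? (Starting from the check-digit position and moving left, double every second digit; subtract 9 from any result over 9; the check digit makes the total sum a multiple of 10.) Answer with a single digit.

Partial digits right→left: 0 5 6 0 8 8 0 0 2 5 2 8 5 3 5
Double every second digit counting from the check-digit position (so the 1st, 3rd, 5th, ... of the partial from the right).
  doubled (with −9 where >9): 0 3 7 0 4 4 1 1 → sum 20
  kept as-is: 5 0 8 0 5 8 3 → sum 29
Total = 20 + 29 = 49.
Check digit = (10 − (49 mod 10)) mod 10 = 1.

1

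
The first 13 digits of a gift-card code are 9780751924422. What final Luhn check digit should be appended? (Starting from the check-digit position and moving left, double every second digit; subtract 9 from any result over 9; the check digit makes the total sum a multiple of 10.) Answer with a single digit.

4

Partial digits right→left: 2 2 4 4 2 9 1 5 7 0 8 7 9
Double every second digit counting from the check-digit position (so the 1st, 3rd, 5th, ... of the partial from the right).
  doubled (with −9 where >9): 4 8 4 2 5 7 9 → sum 39
  kept as-is: 2 4 9 5 0 7 → sum 27
Total = 39 + 27 = 66.
Check digit = (10 − (66 mod 10)) mod 10 = 4.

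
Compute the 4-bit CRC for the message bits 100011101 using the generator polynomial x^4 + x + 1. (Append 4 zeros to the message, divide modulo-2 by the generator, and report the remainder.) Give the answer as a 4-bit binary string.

1110

Append 4 zeros: 1000111010000. Divide by 10011 (XOR where the leading bit is 1):
  pos 0: 10001 XOR 10011 = 00010
  pos 3: 10110 XOR 10011 = 00101
  pos 5: 10110 XOR 10011 = 00101
  pos 7: 10100 XOR 10011 = 00111
Remainder (last 4 bits) = 1110. This is the CRC / FCS.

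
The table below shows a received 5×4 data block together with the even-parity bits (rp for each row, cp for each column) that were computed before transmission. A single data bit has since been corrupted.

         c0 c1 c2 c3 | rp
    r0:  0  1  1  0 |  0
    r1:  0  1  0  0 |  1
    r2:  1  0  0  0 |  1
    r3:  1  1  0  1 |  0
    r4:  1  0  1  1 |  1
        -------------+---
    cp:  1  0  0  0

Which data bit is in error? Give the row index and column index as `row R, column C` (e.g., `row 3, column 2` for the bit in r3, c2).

Recompute each row's even parity and compare to rp:
  r0: data parity 0, sent rp 0 → ok
  r1: data parity 1, sent rp 1 → ok
  r2: data parity 1, sent rp 1 → ok
  r3: data parity 1, sent rp 0 → mismatch
  r4: data parity 1, sent rp 1 → ok
Recompute each column's even parity and compare to cp:
  c0: data parity 1, sent cp 1 → ok
  c1: data parity 1, sent cp 0 → mismatch
  c2: data parity 0, sent cp 0 → ok
  c3: data parity 0, sent cp 0 → ok
Exactly one row (r3) and one column (c1) fail → the flipped bit is at their intersection.

row 3, column 1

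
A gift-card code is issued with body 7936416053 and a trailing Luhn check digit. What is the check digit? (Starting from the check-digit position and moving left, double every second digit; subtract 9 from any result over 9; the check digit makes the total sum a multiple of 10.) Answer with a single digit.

5

Partial digits right→left: 3 5 0 6 1 4 6 3 9 7
Double every second digit counting from the check-digit position (so the 1st, 3rd, 5th, ... of the partial from the right).
  doubled (with −9 where >9): 6 0 2 3 9 → sum 20
  kept as-is: 5 6 4 3 7 → sum 25
Total = 20 + 25 = 45.
Check digit = (10 − (45 mod 10)) mod 10 = 5.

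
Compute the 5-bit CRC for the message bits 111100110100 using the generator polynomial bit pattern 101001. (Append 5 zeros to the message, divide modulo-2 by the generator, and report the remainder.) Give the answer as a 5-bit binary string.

Append 5 zeros: 11110011010000000. Divide by 101001 (XOR where the leading bit is 1):
  pos 0: 111100 XOR 101001 = 010101
  pos 1: 101011 XOR 101001 = 000010
  pos 5: 101010 XOR 101001 = 000011
  pos 9: 110000 XOR 101001 = 011001
  pos 10: 110010 XOR 101001 = 011011
  pos 11: 110110 XOR 101001 = 011111
Remainder (last 5 bits) = 11111. This is the CRC / FCS.

11111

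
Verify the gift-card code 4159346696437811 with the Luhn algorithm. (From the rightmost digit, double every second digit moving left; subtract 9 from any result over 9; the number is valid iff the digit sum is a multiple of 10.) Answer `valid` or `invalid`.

From the right, keep odd positions and double even positions (subtract 9 from any doubled value over 9):
  doubled (positions 2,4,...): 2 5 8 9 3 6 1 8 → sum 42
  kept (positions 1,3,...): 1 8 3 6 6 4 9 1 → sum 38
Total = 80.
80 mod 10 = 0, so the number is valid.

valid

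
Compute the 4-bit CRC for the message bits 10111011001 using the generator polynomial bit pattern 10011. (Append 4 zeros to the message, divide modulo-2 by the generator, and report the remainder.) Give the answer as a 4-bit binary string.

0010

Append 4 zeros: 101110110010000. Divide by 10011 (XOR where the leading bit is 1):
  pos 0: 10111 XOR 10011 = 00100
  pos 2: 10001 XOR 10011 = 00010
  pos 5: 10100 XOR 10011 = 00111
  pos 7: 11110 XOR 10011 = 01101
  pos 8: 11010 XOR 10011 = 01001
  pos 9: 10010 XOR 10011 = 00001
Remainder (last 4 bits) = 0010. This is the CRC / FCS.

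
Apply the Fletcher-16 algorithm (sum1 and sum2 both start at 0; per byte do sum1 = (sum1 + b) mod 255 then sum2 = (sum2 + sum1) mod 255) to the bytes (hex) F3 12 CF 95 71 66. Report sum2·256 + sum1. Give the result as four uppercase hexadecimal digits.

5B43

Running sums (mod 255):
  after byte 0 (F3): sum1=243, sum2=243
  after byte 1 (12): sum1=6, sum2=249
  after byte 2 (CF): sum1=213, sum2=207
  after byte 3 (95): sum1=107, sum2=59
  after byte 4 (71): sum1=220, sum2=24
  after byte 5 (66): sum1=67, sum2=91
Checksum = sum2·256 + sum1 = 91·256 + 67 = 23363 = 0x5B43.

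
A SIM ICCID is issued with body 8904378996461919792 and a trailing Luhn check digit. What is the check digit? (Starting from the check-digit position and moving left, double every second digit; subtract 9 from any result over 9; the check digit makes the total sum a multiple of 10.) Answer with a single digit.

Partial digits right→left: 2 9 7 9 1 9 1 6 4 6 9 9 8 7 3 4 0 9 8
Double every second digit counting from the check-digit position (so the 1st, 3rd, 5th, ... of the partial from the right).
  doubled (with −9 where >9): 4 5 2 2 8 9 7 6 0 7 → sum 50
  kept as-is: 9 9 9 6 6 9 7 4 9 → sum 68
Total = 50 + 68 = 118.
Check digit = (10 − (118 mod 10)) mod 10 = 2.

2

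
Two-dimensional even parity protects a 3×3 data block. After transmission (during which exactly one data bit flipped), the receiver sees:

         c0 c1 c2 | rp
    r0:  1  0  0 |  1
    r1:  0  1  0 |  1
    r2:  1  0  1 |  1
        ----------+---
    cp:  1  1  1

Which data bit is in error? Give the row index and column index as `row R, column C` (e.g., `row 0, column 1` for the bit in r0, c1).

Recompute each row's even parity and compare to rp:
  r0: data parity 1, sent rp 1 → ok
  r1: data parity 1, sent rp 1 → ok
  r2: data parity 0, sent rp 1 → mismatch
Recompute each column's even parity and compare to cp:
  c0: data parity 0, sent cp 1 → mismatch
  c1: data parity 1, sent cp 1 → ok
  c2: data parity 1, sent cp 1 → ok
Exactly one row (r2) and one column (c0) fail → the flipped bit is at their intersection.

row 2, column 0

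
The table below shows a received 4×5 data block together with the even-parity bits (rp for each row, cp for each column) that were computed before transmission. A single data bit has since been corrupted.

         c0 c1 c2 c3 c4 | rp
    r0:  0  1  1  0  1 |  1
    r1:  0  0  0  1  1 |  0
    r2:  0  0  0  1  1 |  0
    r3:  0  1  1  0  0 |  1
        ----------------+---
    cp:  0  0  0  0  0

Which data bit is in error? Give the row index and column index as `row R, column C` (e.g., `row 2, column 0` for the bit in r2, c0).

Recompute each row's even parity and compare to rp:
  r0: data parity 1, sent rp 1 → ok
  r1: data parity 0, sent rp 0 → ok
  r2: data parity 0, sent rp 0 → ok
  r3: data parity 0, sent rp 1 → mismatch
Recompute each column's even parity and compare to cp:
  c0: data parity 0, sent cp 0 → ok
  c1: data parity 0, sent cp 0 → ok
  c2: data parity 0, sent cp 0 → ok
  c3: data parity 0, sent cp 0 → ok
  c4: data parity 1, sent cp 0 → mismatch
Exactly one row (r3) and one column (c4) fail → the flipped bit is at their intersection.

row 3, column 4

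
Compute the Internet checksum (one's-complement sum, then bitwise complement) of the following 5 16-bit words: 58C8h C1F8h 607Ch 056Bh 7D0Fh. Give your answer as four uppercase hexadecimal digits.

0248

One's-complement addition (fold any carry out of bit 15 back into bit 0):
  0x58C8 + 0xC1F8 = 0x11AC0 → wrap carry → 0x1AC1
  0x1AC1 + 0x607C = 0x07B3D
  0x7B3D + 0x056B = 0x080A8
  0x80A8 + 0x7D0F = 0x0FDB7
One's-complement sum = 0xFDB7.
Checksum = ~0xFDB7 & 0xFFFF = 0x0248.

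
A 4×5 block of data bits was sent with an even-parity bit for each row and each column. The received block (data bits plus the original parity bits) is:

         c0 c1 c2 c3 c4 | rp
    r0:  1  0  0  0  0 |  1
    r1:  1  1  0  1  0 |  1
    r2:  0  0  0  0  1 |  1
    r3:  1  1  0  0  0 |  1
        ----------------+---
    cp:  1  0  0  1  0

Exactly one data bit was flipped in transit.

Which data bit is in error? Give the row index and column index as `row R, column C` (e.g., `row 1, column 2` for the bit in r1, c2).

Recompute each row's even parity and compare to rp:
  r0: data parity 1, sent rp 1 → ok
  r1: data parity 1, sent rp 1 → ok
  r2: data parity 1, sent rp 1 → ok
  r3: data parity 0, sent rp 1 → mismatch
Recompute each column's even parity and compare to cp:
  c0: data parity 1, sent cp 1 → ok
  c1: data parity 0, sent cp 0 → ok
  c2: data parity 0, sent cp 0 → ok
  c3: data parity 1, sent cp 1 → ok
  c4: data parity 1, sent cp 0 → mismatch
Exactly one row (r3) and one column (c4) fail → the flipped bit is at their intersection.

row 3, column 4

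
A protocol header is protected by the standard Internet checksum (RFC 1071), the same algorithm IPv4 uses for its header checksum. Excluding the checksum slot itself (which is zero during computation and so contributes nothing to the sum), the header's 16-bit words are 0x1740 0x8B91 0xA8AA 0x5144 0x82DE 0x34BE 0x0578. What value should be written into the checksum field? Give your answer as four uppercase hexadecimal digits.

One's-complement addition (fold any carry out of bit 15 back into bit 0):
  0x1740 + 0x8B91 = 0x0A2D1
  0xA2D1 + 0xA8AA = 0x14B7B → wrap carry → 0x4B7C
  0x4B7C + 0x5144 = 0x09CC0
  0x9CC0 + 0x82DE = 0x11F9E → wrap carry → 0x1F9F
  0x1F9F + 0x34BE = 0x0545D
  0x545D + 0x0578 = 0x059D5
One's-complement sum = 0x59D5.
Checksum = ~0x59D5 & 0xFFFF = 0xA62A.

A62A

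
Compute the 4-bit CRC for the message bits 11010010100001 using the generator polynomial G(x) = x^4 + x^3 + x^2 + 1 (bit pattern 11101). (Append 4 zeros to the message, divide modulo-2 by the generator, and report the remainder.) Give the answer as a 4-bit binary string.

Append 4 zeros: 110100101000010000. Divide by 11101 (XOR where the leading bit is 1):
  pos 0: 11010 XOR 11101 = 00111
  pos 2: 11101 XOR 11101 = 00000
  pos 8: 10000 XOR 11101 = 01101
  pos 9: 11011 XOR 11101 = 00110
  pos 11: 11000 XOR 11101 = 00101
  pos 13: 10100 XOR 11101 = 01001
Remainder (last 4 bits) = 1001. This is the CRC / FCS.

1001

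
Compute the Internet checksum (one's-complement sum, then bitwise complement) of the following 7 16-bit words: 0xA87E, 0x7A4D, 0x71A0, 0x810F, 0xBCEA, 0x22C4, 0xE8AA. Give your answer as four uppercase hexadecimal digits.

222A

One's-complement addition (fold any carry out of bit 15 back into bit 0):
  0xA87E + 0x7A4D = 0x122CB → wrap carry → 0x22CC
  0x22CC + 0x71A0 = 0x0946C
  0x946C + 0x810F = 0x1157B → wrap carry → 0x157C
  0x157C + 0xBCEA = 0x0D266
  0xD266 + 0x22C4 = 0x0F52A
  0xF52A + 0xE8AA = 0x1DDD4 → wrap carry → 0xDDD5
One's-complement sum = 0xDDD5.
Checksum = ~0xDDD5 & 0xFFFF = 0x222A.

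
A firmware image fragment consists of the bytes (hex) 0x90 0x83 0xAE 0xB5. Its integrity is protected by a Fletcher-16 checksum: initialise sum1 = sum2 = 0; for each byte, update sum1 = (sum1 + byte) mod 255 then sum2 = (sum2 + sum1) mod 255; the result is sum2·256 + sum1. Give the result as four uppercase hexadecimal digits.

DF78

Running sums (mod 255):
  after byte 0 (0x90): sum1=144, sum2=144
  after byte 1 (0x83): sum1=20, sum2=164
  after byte 2 (0xAE): sum1=194, sum2=103
  after byte 3 (0xB5): sum1=120, sum2=223
Checksum = sum2·256 + sum1 = 223·256 + 120 = 57208 = 0xDF78.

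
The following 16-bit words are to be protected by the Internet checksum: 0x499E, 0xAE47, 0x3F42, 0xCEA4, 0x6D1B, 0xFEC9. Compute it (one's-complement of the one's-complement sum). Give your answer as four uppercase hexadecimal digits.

One's-complement addition (fold any carry out of bit 15 back into bit 0):
  0x499E + 0xAE47 = 0x0F7E5
  0xF7E5 + 0x3F42 = 0x13727 → wrap carry → 0x3728
  0x3728 + 0xCEA4 = 0x105CC → wrap carry → 0x05CD
  0x05CD + 0x6D1B = 0x072E8
  0x72E8 + 0xFEC9 = 0x171B1 → wrap carry → 0x71B2
One's-complement sum = 0x71B2.
Checksum = ~0x71B2 & 0xFFFF = 0x8E4D.

8E4D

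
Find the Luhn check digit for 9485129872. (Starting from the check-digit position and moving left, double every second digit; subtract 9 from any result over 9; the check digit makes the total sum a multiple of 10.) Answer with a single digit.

Partial digits right→left: 2 7 8 9 2 1 5 8 4 9
Double every second digit counting from the check-digit position (so the 1st, 3rd, 5th, ... of the partial from the right).
  doubled (with −9 where >9): 4 7 4 1 8 → sum 24
  kept as-is: 7 9 1 8 9 → sum 34
Total = 24 + 34 = 58.
Check digit = (10 − (58 mod 10)) mod 10 = 2.

2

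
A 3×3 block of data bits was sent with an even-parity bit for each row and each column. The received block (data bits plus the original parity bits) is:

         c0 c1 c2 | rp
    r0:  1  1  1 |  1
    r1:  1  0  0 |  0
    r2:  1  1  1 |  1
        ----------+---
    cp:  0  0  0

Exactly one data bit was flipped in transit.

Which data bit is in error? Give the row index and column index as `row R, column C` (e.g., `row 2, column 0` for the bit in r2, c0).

Recompute each row's even parity and compare to rp:
  r0: data parity 1, sent rp 1 → ok
  r1: data parity 1, sent rp 0 → mismatch
  r2: data parity 1, sent rp 1 → ok
Recompute each column's even parity and compare to cp:
  c0: data parity 1, sent cp 0 → mismatch
  c1: data parity 0, sent cp 0 → ok
  c2: data parity 0, sent cp 0 → ok
Exactly one row (r1) and one column (c0) fail → the flipped bit is at their intersection.

row 1, column 0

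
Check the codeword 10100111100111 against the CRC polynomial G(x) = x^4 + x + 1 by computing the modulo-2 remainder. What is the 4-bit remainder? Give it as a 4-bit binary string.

Modulo-2 division of 10100111100111 by 10011:
  pos 0: 10100 XOR 10011 = 00111
  pos 2: 11111 XOR 10011 = 01100
  pos 3: 11001 XOR 10011 = 01010
  pos 4: 10101 XOR 10011 = 00110
  pos 6: 11000 XOR 10011 = 01011
  pos 7: 10111 XOR 10011 = 00100
  pos 9: 10011 XOR 10011 = 00000
Remainder = 0000 (zero — the frame passes the CRC check).

0000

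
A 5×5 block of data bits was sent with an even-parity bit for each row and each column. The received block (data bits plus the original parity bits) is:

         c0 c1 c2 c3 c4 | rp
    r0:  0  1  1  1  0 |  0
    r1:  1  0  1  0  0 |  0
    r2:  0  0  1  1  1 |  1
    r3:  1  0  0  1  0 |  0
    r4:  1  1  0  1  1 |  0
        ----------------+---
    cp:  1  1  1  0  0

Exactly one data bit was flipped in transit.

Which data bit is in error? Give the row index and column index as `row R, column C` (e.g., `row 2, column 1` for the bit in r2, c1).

row 0, column 1

Recompute each row's even parity and compare to rp:
  r0: data parity 1, sent rp 0 → mismatch
  r1: data parity 0, sent rp 0 → ok
  r2: data parity 1, sent rp 1 → ok
  r3: data parity 0, sent rp 0 → ok
  r4: data parity 0, sent rp 0 → ok
Recompute each column's even parity and compare to cp:
  c0: data parity 1, sent cp 1 → ok
  c1: data parity 0, sent cp 1 → mismatch
  c2: data parity 1, sent cp 1 → ok
  c3: data parity 0, sent cp 0 → ok
  c4: data parity 0, sent cp 0 → ok
Exactly one row (r0) and one column (c1) fail → the flipped bit is at their intersection.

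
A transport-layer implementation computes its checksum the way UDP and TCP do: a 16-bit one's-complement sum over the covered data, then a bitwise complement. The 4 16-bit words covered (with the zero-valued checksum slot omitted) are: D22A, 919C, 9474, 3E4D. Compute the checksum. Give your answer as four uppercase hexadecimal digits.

One's-complement addition (fold any carry out of bit 15 back into bit 0):
  0xD22A + 0x919C = 0x163C6 → wrap carry → 0x63C7
  0x63C7 + 0x9474 = 0x0F83B
  0xF83B + 0x3E4D = 0x13688 → wrap carry → 0x3689
One's-complement sum = 0x3689.
Checksum = ~0x3689 & 0xFFFF = 0xC976.

C976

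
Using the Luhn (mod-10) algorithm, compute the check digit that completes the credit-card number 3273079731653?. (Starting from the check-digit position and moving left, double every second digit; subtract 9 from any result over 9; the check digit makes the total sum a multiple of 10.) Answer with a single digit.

0

Partial digits right→left: 3 5 6 1 3 7 9 7 0 3 7 2 3
Double every second digit counting from the check-digit position (so the 1st, 3rd, 5th, ... of the partial from the right).
  doubled (with −9 where >9): 6 3 6 9 0 5 6 → sum 35
  kept as-is: 5 1 7 7 3 2 → sum 25
Total = 35 + 25 = 60.
Check digit = (10 − (60 mod 10)) mod 10 = 0.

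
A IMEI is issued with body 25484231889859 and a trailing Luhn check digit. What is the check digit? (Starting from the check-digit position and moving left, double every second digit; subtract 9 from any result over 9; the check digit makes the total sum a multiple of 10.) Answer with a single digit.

8

Partial digits right→left: 9 5 8 9 8 8 1 3 2 4 8 4 5 2
Double every second digit counting from the check-digit position (so the 1st, 3rd, 5th, ... of the partial from the right).
  doubled (with −9 where >9): 9 7 7 2 4 7 1 → sum 37
  kept as-is: 5 9 8 3 4 4 2 → sum 35
Total = 37 + 35 = 72.
Check digit = (10 − (72 mod 10)) mod 10 = 8.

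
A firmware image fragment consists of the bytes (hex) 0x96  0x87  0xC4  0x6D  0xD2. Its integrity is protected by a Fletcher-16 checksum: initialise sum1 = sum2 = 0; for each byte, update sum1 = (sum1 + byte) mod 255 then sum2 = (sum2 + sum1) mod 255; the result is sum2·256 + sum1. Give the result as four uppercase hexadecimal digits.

0B23

Running sums (mod 255):
  after byte 0 (0x96): sum1=150, sum2=150
  after byte 1 (0x87): sum1=30, sum2=180
  after byte 2 (0xC4): sum1=226, sum2=151
  after byte 3 (0x6D): sum1=80, sum2=231
  after byte 4 (0xD2): sum1=35, sum2=11
Checksum = sum2·256 + sum1 = 11·256 + 35 = 2851 = 0x0B23.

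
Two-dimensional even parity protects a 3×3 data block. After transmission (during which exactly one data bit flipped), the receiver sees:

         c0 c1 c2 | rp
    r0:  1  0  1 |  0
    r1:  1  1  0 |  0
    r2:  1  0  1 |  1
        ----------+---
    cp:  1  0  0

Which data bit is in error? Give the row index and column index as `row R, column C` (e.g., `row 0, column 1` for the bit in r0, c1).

Recompute each row's even parity and compare to rp:
  r0: data parity 0, sent rp 0 → ok
  r1: data parity 0, sent rp 0 → ok
  r2: data parity 0, sent rp 1 → mismatch
Recompute each column's even parity and compare to cp:
  c0: data parity 1, sent cp 1 → ok
  c1: data parity 1, sent cp 0 → mismatch
  c2: data parity 0, sent cp 0 → ok
Exactly one row (r2) and one column (c1) fail → the flipped bit is at their intersection.

row 2, column 1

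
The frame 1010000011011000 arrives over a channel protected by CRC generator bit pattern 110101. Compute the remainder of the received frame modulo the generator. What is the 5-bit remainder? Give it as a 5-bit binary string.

Modulo-2 division of 1010000011011000 by 110101:
  pos 0: 101000 XOR 110101 = 011101
  pos 1: 111010 XOR 110101 = 001111
  pos 3: 111101 XOR 110101 = 001000
  pos 5: 100010 XOR 110101 = 010111
  pos 6: 101111 XOR 110101 = 011010
  pos 7: 110101 XOR 110101 = 000000
Remainder = 00000 (zero — the frame passes the CRC check).

00000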